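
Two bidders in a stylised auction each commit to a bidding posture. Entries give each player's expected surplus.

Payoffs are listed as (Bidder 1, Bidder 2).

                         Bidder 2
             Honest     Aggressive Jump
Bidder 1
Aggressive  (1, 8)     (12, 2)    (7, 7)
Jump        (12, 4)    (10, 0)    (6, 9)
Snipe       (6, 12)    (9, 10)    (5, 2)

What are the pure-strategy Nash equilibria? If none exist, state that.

none

Bidder 1 against Honest: payoffs 1, 12, 6 → best response Jump.
Bidder 1 against Aggressive: payoffs 12, 10, 9 → best response Aggressive.
Bidder 1 against Jump: payoffs 7, 6, 5 → best response Aggressive.
Bidder 2 against Aggressive: payoffs 8, 2, 7 → best response Honest.
Bidder 2 against Jump: payoffs 4, 0, 9 → best response Jump.
Bidder 2 against Snipe: payoffs 12, 10, 2 → best response Honest.
No profile is a mutual best response for all players.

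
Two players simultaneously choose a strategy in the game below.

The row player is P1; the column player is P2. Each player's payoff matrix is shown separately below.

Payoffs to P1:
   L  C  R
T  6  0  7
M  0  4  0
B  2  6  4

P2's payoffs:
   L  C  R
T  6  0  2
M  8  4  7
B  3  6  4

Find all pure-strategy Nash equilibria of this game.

P1 against L: payoffs 6, 0, 2 → best response T.
P1 against C: payoffs 0, 4, 6 → best response B.
P1 against R: payoffs 7, 0, 4 → best response T.
P2 against T: payoffs 6, 0, 2 → best response L.
P2 against M: payoffs 8, 4, 7 → best response L.
P2 against B: payoffs 3, 6, 4 → best response C.
Mutual best responses: (T, L); (B, C).

(T, L); (B, C)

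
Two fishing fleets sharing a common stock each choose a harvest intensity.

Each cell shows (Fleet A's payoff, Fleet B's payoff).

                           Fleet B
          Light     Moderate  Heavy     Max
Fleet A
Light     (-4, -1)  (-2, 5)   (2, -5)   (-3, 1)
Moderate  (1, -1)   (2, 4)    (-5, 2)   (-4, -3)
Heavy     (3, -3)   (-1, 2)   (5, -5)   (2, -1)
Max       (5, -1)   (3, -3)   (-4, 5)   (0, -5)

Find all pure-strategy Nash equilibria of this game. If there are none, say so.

For each player, find the best response to each opponent profile; mutual best responses are the pure NE.
Fleet A against Light: payoffs -4, 1, 3, 5 → best response Max.
Fleet A against Moderate: payoffs -2, 2, -1, 3 → best response Max.
Fleet A against Heavy: payoffs 2, -5, 5, -4 → best response Heavy.
Fleet A against Max: payoffs -3, -4, 2, 0 → best response Heavy.
Fleet B against Light: payoffs -1, 5, -5, 1 → best response Moderate.
Fleet B against Moderate: payoffs -1, 4, 2, -3 → best response Moderate.
Fleet B against Heavy: payoffs -3, 2, -5, -1 → best response Moderate.
Fleet B against Max: payoffs -1, -3, 5, -5 → best response Heavy.
No profile is a mutual best response for all players.

This game has no pure Nash equilibrium.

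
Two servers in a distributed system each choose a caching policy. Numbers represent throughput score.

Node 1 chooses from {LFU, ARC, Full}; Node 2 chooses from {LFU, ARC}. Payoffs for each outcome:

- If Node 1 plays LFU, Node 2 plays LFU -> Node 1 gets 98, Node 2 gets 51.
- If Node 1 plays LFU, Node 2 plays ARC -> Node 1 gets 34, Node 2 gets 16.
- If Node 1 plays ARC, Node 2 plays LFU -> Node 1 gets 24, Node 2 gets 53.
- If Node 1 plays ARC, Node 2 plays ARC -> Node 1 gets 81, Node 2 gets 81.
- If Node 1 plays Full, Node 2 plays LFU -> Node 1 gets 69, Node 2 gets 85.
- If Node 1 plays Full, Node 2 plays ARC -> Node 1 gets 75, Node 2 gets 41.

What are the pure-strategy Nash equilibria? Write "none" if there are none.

The pure Nash equilibria are (LFU, LFU), (ARC, ARC).

Check each profile: it is a Nash equilibrium iff no player can strictly gain by switching unilaterally.
(LFU, LFU): Node 1 gets 98, best alternative 69; Node 2 gets 51, best alternative 16. No profitable deviation — NE.
(LFU, ARC): Node 1 can switch to ARC (34 → 81). Not NE.
(ARC, LFU): Node 1 can switch to LFU (24 → 98). Not NE.
(ARC, ARC): Node 1 gets 81, best alternative 75; Node 2 gets 81, best alternative 53. No profitable deviation — NE.
(Full, LFU): Node 1 can switch to LFU (69 → 98). Not NE.
(Full, ARC): Node 1 can switch to ARC (75 → 81). Not NE.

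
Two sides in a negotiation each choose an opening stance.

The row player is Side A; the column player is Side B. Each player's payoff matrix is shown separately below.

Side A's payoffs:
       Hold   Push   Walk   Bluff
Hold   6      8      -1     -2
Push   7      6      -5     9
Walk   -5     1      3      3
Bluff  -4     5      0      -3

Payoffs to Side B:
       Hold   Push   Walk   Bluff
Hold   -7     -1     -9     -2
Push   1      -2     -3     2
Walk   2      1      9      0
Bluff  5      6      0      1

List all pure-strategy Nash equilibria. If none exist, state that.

Mark each player's best response to every combination of opponents' strategies; a profile where every player is best-responding is a pure Nash equilibrium.
Side A against Hold: payoffs 6, 7, -5, -4 → best response Push.
Side A against Push: payoffs 8, 6, 1, 5 → best response Hold.
Side A against Walk: payoffs -1, -5, 3, 0 → best response Walk.
Side A against Bluff: payoffs -2, 9, 3, -3 → best response Push.
Side B against Hold: payoffs -7, -1, -9, -2 → best response Push.
Side B against Push: payoffs 1, -2, -3, 2 → best response Bluff.
Side B against Walk: payoffs 2, 1, 9, 0 → best response Walk.
Side B against Bluff: payoffs 5, 6, 0, 1 → best response Push.
Mutual best responses: (Hold, Push); (Push, Bluff); (Walk, Walk).

The pure Nash equilibria are (Hold, Push) and (Push, Bluff) and (Walk, Walk).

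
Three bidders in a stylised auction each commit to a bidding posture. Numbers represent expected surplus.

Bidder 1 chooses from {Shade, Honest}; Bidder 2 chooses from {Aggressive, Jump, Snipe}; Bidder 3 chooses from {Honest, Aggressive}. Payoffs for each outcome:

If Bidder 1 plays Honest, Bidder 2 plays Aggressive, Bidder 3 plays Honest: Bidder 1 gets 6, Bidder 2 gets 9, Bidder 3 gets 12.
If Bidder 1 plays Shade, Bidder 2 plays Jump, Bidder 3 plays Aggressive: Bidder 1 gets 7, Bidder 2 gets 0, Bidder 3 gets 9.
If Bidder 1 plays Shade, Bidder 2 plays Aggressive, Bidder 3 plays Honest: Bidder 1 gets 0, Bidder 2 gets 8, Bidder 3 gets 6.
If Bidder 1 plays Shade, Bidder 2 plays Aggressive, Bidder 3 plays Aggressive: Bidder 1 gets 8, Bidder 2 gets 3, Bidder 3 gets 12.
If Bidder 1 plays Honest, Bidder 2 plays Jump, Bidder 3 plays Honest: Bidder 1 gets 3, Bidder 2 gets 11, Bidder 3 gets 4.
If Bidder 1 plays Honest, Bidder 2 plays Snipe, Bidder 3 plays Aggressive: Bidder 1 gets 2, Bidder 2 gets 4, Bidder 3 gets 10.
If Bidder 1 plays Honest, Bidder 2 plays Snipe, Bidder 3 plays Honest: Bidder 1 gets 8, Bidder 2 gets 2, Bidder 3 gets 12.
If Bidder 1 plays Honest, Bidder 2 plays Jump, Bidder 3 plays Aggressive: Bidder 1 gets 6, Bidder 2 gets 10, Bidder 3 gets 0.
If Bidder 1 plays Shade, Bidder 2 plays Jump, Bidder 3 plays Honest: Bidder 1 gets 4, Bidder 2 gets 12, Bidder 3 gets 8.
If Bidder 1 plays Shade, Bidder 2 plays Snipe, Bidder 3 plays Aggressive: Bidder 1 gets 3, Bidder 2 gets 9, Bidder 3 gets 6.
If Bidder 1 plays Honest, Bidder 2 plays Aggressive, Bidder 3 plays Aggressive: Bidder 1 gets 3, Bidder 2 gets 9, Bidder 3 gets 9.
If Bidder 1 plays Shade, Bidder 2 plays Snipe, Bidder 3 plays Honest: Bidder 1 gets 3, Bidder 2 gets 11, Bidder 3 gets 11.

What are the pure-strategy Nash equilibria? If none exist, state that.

For each strategy profile, look for a profitable unilateral deviation.
(Shade, Aggressive, Honest): Bidder 1 can switch to Honest (0 → 6). Not NE.
(Shade, Aggressive, Aggressive): Bidder 2 can switch to Snipe (3 → 9). Not NE.
(Shade, Jump, Honest): Bidder 3 can switch to Aggressive (8 → 9). Not NE.
(Shade, Jump, Aggressive): Bidder 2 can switch to Aggressive (0 → 3). Not NE.
(Shade, Snipe, Honest): Bidder 1 can switch to Honest (3 → 8). Not NE.
(Shade, Snipe, Aggressive): Bidder 3 can switch to Honest (6 → 11). Not NE.
(Honest, Aggressive, Honest): Bidder 2 can switch to Jump (9 → 11). Not NE.
(Honest, Aggressive, Aggressive): Bidder 1 can switch to Shade (3 → 8). Not NE.
(The remaining 4 profiles each have a profitable deviation by the same check.)

There is no pure-strategy Nash equilibrium.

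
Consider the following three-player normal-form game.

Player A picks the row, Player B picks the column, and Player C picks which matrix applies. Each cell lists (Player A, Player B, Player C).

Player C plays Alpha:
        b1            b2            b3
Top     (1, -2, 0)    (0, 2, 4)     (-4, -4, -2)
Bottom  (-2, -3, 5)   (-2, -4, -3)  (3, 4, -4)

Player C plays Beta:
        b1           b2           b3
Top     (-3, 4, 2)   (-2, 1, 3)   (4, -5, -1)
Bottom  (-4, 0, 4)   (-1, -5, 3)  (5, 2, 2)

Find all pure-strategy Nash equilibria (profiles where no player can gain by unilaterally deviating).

(Top, b1, Alpha): Player B can switch to b2 (-2 → 2). Not NE.
(Top, b1, Beta): Player A gets -3, best alternative -4; Player B gets 4, best alternative 1; Player C gets 2, best alternative 0. No profitable deviation — NE.
(Top, b2, Alpha): Player A gets 0, best alternative -2; Player B gets 2, best alternative -2; Player C gets 4, best alternative 3. No profitable deviation — NE.
(Top, b2, Beta): Player A can switch to Bottom (-2 → -1). Not NE.
(Top, b3, Alpha): Player A can switch to Bottom (-4 → 3). Not NE.
(Top, b3, Beta): Player A can switch to Bottom (4 → 5). Not NE.
(Bottom, b1, Alpha): Player A can switch to Top (-2 → 1). Not NE.
(Bottom, b1, Beta): Player A can switch to Top (-4 → -3). Not NE.
(Bottom, b2, Alpha): Player A can switch to Top (-2 → 0). Not NE.
(Bottom, b2, Beta): Player B can switch to b1 (-5 → 0). Not NE.
(Bottom, b3, Alpha): Player C can switch to Beta (-4 → 2). Not NE.
(Bottom, b3, Beta): Player A gets 5, best alternative 4; Player B gets 2, best alternative 0; Player C gets 2, best alternative -4. No profitable deviation — NE.

The pure Nash equilibria are (Top, b1, Beta); (Top, b2, Alpha); (Bottom, b3, Beta).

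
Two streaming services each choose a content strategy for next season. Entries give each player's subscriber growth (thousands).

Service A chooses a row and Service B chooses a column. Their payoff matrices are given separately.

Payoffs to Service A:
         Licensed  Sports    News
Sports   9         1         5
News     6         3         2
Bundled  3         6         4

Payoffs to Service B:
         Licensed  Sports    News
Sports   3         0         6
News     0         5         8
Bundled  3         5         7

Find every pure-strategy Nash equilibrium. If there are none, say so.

(Sports, News)

For each strategy profile, look for a profitable unilateral deviation.
(Sports, Licensed): Service B can switch to News (3 → 6). Not NE.
(Sports, Sports): Service A can switch to News (1 → 3). Not NE.
(Sports, News): Service A gets 5, best alternative 4; Service B gets 6, best alternative 3. No profitable deviation — NE.
(News, Licensed): Service A can switch to Sports (6 → 9). Not NE.
(News, Sports): Service A can switch to Bundled (3 → 6). Not NE.
(News, News): Service A can switch to Sports (2 → 5). Not NE.
(Bundled, Licensed): Service A can switch to Sports (3 → 9). Not NE.
(The remaining 2 profiles each have a profitable deviation by the same check.)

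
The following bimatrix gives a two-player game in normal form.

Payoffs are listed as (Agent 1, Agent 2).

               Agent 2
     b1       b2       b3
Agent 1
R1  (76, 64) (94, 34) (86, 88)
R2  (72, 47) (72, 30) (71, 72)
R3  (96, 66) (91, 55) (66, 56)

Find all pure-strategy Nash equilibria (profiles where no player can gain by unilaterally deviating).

Pure-strategy Nash equilibria: (R1, b3), (R3, b1)

Agent 1 against b1: payoffs 76, 72, 96 → best response R3.
Agent 1 against b2: payoffs 94, 72, 91 → best response R1.
Agent 1 against b3: payoffs 86, 71, 66 → best response R1.
Agent 2 against R1: payoffs 64, 34, 88 → best response b3.
Agent 2 against R2: payoffs 47, 30, 72 → best response b3.
Agent 2 against R3: payoffs 66, 55, 56 → best response b1.
Mutual best responses: (R1, b3); (R3, b1).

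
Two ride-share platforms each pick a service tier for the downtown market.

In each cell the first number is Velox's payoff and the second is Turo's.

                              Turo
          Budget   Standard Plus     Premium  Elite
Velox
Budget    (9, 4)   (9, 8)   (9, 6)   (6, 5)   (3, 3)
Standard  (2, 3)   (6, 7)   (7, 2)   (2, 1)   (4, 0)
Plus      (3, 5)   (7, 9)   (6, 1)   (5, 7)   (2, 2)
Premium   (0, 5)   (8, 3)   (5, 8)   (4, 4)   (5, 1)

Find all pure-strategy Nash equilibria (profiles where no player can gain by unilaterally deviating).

Velox against Budget: payoffs 9, 2, 3, 0 → best response Budget.
Velox against Standard: payoffs 9, 6, 7, 8 → best response Budget.
Velox against Plus: payoffs 9, 7, 6, 5 → best response Budget.
Velox against Premium: payoffs 6, 2, 5, 4 → best response Budget.
Velox against Elite: payoffs 3, 4, 2, 5 → best response Premium.
Turo against Budget: payoffs 4, 8, 6, 5, 3 → best response Standard.
Turo against Standard: payoffs 3, 7, 2, 1, 0 → best response Standard.
Turo against Plus: payoffs 5, 9, 1, 7, 2 → best response Standard.
Turo against Premium: payoffs 5, 3, 8, 4, 1 → best response Plus.
Mutual best responses: (Budget, Standard).

(Budget, Standard)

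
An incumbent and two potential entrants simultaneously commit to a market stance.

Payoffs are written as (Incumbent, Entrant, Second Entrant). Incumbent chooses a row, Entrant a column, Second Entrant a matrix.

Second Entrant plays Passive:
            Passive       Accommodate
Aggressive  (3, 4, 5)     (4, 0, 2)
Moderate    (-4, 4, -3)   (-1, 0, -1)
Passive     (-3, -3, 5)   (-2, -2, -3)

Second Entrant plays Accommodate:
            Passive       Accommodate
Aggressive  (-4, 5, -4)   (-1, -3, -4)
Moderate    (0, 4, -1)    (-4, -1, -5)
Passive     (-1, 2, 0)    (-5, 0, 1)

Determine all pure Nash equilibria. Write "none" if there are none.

(Aggressive, Passive, Passive) and (Moderate, Passive, Accommodate)

Check each profile: it is a Nash equilibrium iff no player can strictly gain by switching unilaterally.
(Aggressive, Passive, Passive): Incumbent gets 3, best alternative -3; Entrant gets 4, best alternative 0; Second Entrant gets 5, best alternative -4. No profitable deviation — NE.
(Aggressive, Passive, Accommodate): Incumbent can switch to Moderate (-4 → 0). Not NE.
(Aggressive, Accommodate, Passive): Entrant can switch to Passive (0 → 4). Not NE.
(Aggressive, Accommodate, Accommodate): Entrant can switch to Passive (-3 → 5). Not NE.
(Moderate, Passive, Passive): Incumbent can switch to Aggressive (-4 → 3). Not NE.
(Moderate, Passive, Accommodate): Incumbent gets 0, best alternative -1; Entrant gets 4, best alternative -1; Second Entrant gets -1, best alternative -3. No profitable deviation — NE.
(Moderate, Accommodate, Passive): Incumbent can switch to Aggressive (-1 → 4). Not NE.
(Moderate, Accommodate, Accommodate): Incumbent can switch to Aggressive (-4 → -1). Not NE.
(Passive, Passive, Passive): Incumbent can switch to Aggressive (-3 → 3). Not NE.
(Passive, Passive, Accommodate): Incumbent can switch to Moderate (-1 → 0). Not NE.
(Passive, Accommodate, Passive): Incumbent can switch to Aggressive (-2 → 4). Not NE.
(Passive, Accommodate, Accommodate): Incumbent can switch to Aggressive (-5 → -1). Not NE.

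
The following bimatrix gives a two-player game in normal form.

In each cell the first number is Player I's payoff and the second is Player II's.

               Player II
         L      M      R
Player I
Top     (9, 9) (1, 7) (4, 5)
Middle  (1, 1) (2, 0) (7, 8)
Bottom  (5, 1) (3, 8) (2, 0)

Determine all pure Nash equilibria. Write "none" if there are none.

Player I against L: payoffs 9, 1, 5 → best response Top.
Player I against M: payoffs 1, 2, 3 → best response Bottom.
Player I against R: payoffs 4, 7, 2 → best response Middle.
Player II against Top: payoffs 9, 7, 5 → best response L.
Player II against Middle: payoffs 1, 0, 8 → best response R.
Player II against Bottom: payoffs 1, 8, 0 → best response M.
Mutual best responses: (Top, L); (Middle, R); (Bottom, M).

(Top, L) and (Middle, R) and (Bottom, M)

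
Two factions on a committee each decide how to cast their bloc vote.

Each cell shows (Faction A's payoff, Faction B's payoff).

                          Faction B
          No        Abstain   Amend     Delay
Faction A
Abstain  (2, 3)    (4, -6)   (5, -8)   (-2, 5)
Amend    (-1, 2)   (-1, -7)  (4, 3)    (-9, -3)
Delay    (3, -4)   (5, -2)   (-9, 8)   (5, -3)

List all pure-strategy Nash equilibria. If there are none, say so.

This game has no pure Nash equilibrium.

Faction A against No: payoffs 2, -1, 3 → best response Delay.
Faction A against Abstain: payoffs 4, -1, 5 → best response Delay.
Faction A against Amend: payoffs 5, 4, -9 → best response Abstain.
Faction A against Delay: payoffs -2, -9, 5 → best response Delay.
Faction B against Abstain: payoffs 3, -6, -8, 5 → best response Delay.
Faction B against Amend: payoffs 2, -7, 3, -3 → best response Amend.
Faction B against Delay: payoffs -4, -2, 8, -3 → best response Amend.
No profile is a mutual best response for all players.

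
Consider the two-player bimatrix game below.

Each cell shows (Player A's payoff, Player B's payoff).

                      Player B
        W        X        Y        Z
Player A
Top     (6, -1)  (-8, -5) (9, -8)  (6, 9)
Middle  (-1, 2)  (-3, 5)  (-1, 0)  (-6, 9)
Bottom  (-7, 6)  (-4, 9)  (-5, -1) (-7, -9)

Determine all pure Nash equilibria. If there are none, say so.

(Top, W): Player B can switch to Z (-1 → 9). Not NE.
(Top, X): Player A can switch to Middle (-8 → -3). Not NE.
(Top, Y): Player B can switch to W (-8 → -1). Not NE.
(Top, Z): Player A gets 6, best alternative -6; Player B gets 9, best alternative -1. No profitable deviation — NE.
(Middle, W): Player A can switch to Top (-1 → 6). Not NE.
(Middle, X): Player B can switch to Z (5 → 9). Not NE.
(Middle, Y): Player A can switch to Top (-1 → 9). Not NE.
(Middle, Z): Player A can switch to Top (-6 → 6). Not NE.
(Bottom, W): Player A can switch to Top (-7 → 6). Not NE.
(Bottom, X): Player A can switch to Middle (-4 → -3). Not NE.
(Bottom, Y): Player A can switch to Top (-5 → 9). Not NE.
(The remaining 1 profile has a profitable deviation by the same check.)

The unique pure-strategy Nash equilibrium is (Top, Z).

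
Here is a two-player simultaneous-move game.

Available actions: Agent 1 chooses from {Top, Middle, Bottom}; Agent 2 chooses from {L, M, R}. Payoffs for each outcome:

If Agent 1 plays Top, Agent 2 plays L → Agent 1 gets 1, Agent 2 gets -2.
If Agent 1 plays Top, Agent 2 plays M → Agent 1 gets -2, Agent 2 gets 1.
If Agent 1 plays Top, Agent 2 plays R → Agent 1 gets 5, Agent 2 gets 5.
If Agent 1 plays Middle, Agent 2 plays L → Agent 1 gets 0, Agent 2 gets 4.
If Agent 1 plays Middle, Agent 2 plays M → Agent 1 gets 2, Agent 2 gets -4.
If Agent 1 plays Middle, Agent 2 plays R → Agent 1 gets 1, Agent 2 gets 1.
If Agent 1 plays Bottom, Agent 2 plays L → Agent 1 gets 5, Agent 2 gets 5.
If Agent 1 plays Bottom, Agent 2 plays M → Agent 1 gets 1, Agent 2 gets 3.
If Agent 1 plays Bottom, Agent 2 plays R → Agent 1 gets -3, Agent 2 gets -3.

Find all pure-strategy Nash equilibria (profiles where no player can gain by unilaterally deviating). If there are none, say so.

The pure Nash equilibria are (Top, R), (Bottom, L).

(Top, L): Agent 1 can switch to Bottom (1 → 5). Not NE.
(Top, M): Agent 1 can switch to Middle (-2 → 2). Not NE.
(Top, R): Agent 1 gets 5, best alternative 1; Agent 2 gets 5, best alternative 1. No profitable deviation — NE.
(Middle, L): Agent 1 can switch to Top (0 → 1). Not NE.
(Middle, M): Agent 2 can switch to L (-4 → 4). Not NE.
(Middle, R): Agent 1 can switch to Top (1 → 5). Not NE.
(Bottom, L): Agent 1 gets 5, best alternative 1; Agent 2 gets 5, best alternative 3. No profitable deviation — NE.
(Bottom, M): Agent 1 can switch to Middle (1 → 2). Not NE.
(Bottom, R): Agent 1 can switch to Top (-3 → 5). Not NE.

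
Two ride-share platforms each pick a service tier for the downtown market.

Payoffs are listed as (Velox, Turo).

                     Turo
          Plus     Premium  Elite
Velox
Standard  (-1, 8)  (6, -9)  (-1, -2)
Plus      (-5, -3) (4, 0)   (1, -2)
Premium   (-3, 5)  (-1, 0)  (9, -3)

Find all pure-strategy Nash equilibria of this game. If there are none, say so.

(Standard, Plus)

Mark each player's best response to every combination of opponents' strategies; a profile where every player is best-responding is a pure Nash equilibrium.
Velox against Plus: payoffs -1, -5, -3 → best response Standard.
Velox against Premium: payoffs 6, 4, -1 → best response Standard.
Velox against Elite: payoffs -1, 1, 9 → best response Premium.
Turo against Standard: payoffs 8, -9, -2 → best response Plus.
Turo against Plus: payoffs -3, 0, -2 → best response Premium.
Turo against Premium: payoffs 5, 0, -3 → best response Plus.
Mutual best responses: (Standard, Plus).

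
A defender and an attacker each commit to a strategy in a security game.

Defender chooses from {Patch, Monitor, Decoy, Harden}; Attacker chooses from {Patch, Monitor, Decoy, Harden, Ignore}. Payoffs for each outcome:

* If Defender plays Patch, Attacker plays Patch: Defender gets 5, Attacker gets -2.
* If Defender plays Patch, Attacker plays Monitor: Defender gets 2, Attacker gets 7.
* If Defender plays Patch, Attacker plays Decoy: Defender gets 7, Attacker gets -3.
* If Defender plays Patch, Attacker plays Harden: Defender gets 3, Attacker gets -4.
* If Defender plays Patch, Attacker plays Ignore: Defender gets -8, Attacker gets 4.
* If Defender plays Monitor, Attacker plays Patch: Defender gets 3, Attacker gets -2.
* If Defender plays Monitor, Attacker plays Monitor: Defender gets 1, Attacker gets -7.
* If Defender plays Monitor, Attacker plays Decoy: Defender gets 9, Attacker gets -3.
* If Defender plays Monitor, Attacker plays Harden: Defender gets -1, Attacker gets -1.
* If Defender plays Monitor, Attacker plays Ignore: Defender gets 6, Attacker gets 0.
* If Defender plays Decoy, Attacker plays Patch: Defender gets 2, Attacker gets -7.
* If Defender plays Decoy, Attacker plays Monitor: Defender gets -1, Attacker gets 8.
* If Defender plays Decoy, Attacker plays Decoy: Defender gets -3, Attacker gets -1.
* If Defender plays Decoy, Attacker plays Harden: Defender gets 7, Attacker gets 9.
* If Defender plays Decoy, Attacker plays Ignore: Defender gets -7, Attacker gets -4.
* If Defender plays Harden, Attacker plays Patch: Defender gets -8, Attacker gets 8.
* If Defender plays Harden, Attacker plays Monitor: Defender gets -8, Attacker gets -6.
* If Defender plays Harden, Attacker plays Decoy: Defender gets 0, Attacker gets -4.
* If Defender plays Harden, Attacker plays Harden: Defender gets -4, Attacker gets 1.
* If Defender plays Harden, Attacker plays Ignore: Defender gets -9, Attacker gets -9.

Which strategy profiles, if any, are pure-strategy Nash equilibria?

The pure Nash equilibria are (Patch, Monitor); (Monitor, Ignore); (Decoy, Harden).

(Patch, Patch): Attacker can switch to Monitor (-2 → 7). Not NE.
(Patch, Monitor): Defender gets 2, best alternative 1; Attacker gets 7, best alternative 4. No profitable deviation — NE.
(Patch, Decoy): Defender can switch to Monitor (7 → 9). Not NE.
(Patch, Harden): Defender can switch to Decoy (3 → 7). Not NE.
(Patch, Ignore): Defender can switch to Monitor (-8 → 6). Not NE.
(Monitor, Patch): Defender can switch to Patch (3 → 5). Not NE.
(Monitor, Monitor): Defender can switch to Patch (1 → 2). Not NE.
(Monitor, Decoy): Attacker can switch to Patch (-3 → -2). Not NE.
(Monitor, Harden): Defender can switch to Patch (-1 → 3). Not NE.
(Monitor, Ignore): Defender gets 6, best alternative -7; Attacker gets 0, best alternative -1. No profitable deviation — NE.
(Decoy, Patch): Defender can switch to Patch (2 → 5). Not NE.
(Decoy, Monitor): Defender can switch to Patch (-1 → 2). Not NE.
(Decoy, Harden): Defender gets 7, best alternative 3; Attacker gets 9, best alternative 8. No profitable deviation — NE.
(The remaining 7 profiles each have a profitable deviation by the same check.)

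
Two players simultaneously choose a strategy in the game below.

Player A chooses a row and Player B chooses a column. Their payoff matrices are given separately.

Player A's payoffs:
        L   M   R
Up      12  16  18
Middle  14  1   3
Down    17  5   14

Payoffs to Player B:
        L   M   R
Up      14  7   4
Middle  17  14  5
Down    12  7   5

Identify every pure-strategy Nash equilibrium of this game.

Check each profile: it is a Nash equilibrium iff no player can strictly gain by switching unilaterally.
(Up, L): Player A can switch to Middle (12 → 14). Not NE.
(Up, M): Player B can switch to L (7 → 14). Not NE.
(Up, R): Player B can switch to L (4 → 14). Not NE.
(Middle, L): Player A can switch to Down (14 → 17). Not NE.
(Middle, M): Player A can switch to Up (1 → 16). Not NE.
(Middle, R): Player A can switch to Up (3 → 18). Not NE.
(Down, L): Player A gets 17, best alternative 14; Player B gets 12, best alternative 7. No profitable deviation — NE.
(Down, M): Player A can switch to Up (5 → 16). Not NE.
(Down, R): Player A can switch to Up (14 → 18). Not NE.

(Down, L)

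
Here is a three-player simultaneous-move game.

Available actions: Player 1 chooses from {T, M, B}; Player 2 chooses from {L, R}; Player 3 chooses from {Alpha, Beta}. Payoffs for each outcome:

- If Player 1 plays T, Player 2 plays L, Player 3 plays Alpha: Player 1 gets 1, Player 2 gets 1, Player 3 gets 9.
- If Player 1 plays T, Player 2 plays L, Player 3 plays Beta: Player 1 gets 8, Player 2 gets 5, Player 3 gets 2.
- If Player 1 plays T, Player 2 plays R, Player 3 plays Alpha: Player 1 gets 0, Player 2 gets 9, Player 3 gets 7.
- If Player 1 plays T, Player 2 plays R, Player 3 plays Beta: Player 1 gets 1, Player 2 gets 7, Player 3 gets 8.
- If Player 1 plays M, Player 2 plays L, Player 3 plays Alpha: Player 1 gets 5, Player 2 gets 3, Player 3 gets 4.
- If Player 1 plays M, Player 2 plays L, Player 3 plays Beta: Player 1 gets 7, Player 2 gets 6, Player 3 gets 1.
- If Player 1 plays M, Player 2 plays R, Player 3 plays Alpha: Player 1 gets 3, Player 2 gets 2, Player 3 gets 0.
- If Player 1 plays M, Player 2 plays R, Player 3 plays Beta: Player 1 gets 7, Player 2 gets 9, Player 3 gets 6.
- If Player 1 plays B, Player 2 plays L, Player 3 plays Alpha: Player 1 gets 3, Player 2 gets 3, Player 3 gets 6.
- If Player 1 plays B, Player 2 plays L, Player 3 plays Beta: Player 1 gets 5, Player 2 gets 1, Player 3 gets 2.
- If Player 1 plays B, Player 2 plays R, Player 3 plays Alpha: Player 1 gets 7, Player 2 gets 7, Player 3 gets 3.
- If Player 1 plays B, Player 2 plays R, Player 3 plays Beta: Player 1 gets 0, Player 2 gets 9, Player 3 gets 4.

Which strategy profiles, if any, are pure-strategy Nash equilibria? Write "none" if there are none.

(T, L, Alpha): Player 1 can switch to M (1 → 5). Not NE.
(T, L, Beta): Player 2 can switch to R (5 → 7). Not NE.
(T, R, Alpha): Player 1 can switch to M (0 → 3). Not NE.
(T, R, Beta): Player 1 can switch to M (1 → 7). Not NE.
(M, L, Alpha): Player 1 gets 5, best alternative 3; Player 2 gets 3, best alternative 2; Player 3 gets 4, best alternative 1. No profitable deviation — NE.
(M, L, Beta): Player 1 can switch to T (7 → 8). Not NE.
(M, R, Alpha): Player 1 can switch to B (3 → 7). Not NE.
(M, R, Beta): Player 1 gets 7, best alternative 1; Player 2 gets 9, best alternative 6; Player 3 gets 6, best alternative 0. No profitable deviation — NE.
(B, L, Alpha): Player 1 can switch to M (3 → 5). Not NE.
(B, L, Beta): Player 1 can switch to T (5 → 8). Not NE.
(The remaining 2 profiles each have a profitable deviation by the same check.)

The pure Nash equilibria are (M, L, Alpha) and (M, R, Beta).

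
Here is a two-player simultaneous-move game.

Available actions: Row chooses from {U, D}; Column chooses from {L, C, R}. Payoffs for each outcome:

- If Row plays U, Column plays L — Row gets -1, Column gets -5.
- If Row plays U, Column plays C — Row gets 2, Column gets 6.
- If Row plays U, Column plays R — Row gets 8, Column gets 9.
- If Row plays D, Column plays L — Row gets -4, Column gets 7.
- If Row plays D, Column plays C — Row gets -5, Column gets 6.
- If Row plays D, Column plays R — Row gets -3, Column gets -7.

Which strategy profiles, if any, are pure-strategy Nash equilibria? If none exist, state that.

Pure NE: (U, R)

(U, L): Column can switch to C (-5 → 6). Not NE.
(U, C): Column can switch to R (6 → 9). Not NE.
(U, R): Row gets 8, best alternative -3; Column gets 9, best alternative 6. No profitable deviation — NE.
(D, L): Row can switch to U (-4 → -1). Not NE.
(D, C): Row can switch to U (-5 → 2). Not NE.
(D, R): Row can switch to U (-3 → 8). Not NE.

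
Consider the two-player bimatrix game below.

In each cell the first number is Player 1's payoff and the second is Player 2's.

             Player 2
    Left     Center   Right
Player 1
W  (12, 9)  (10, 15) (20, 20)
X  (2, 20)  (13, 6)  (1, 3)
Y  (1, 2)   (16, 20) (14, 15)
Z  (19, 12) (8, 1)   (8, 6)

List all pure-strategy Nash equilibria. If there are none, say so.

Pure-strategy Nash equilibria: (W, Right); (Y, Center); (Z, Left)

Check each profile: it is a Nash equilibrium iff no player can strictly gain by switching unilaterally.
(W, Left): Player 1 can switch to Z (12 → 19). Not NE.
(W, Center): Player 1 can switch to X (10 → 13). Not NE.
(W, Right): Player 1 gets 20, best alternative 14; Player 2 gets 20, best alternative 15. No profitable deviation — NE.
(X, Left): Player 1 can switch to W (2 → 12). Not NE.
(X, Center): Player 1 can switch to Y (13 → 16). Not NE.
(X, Right): Player 1 can switch to W (1 → 20). Not NE.
(Y, Left): Player 1 can switch to W (1 → 12). Not NE.
(Y, Center): Player 1 gets 16, best alternative 13; Player 2 gets 20, best alternative 15. No profitable deviation — NE.
(Y, Right): Player 1 can switch to W (14 → 20). Not NE.
(Z, Left): Player 1 gets 19, best alternative 12; Player 2 gets 12, best alternative 6. No profitable deviation — NE.
(Z, Center): Player 1 can switch to W (8 → 10). Not NE.
(The remaining 1 profile has a profitable deviation by the same check.)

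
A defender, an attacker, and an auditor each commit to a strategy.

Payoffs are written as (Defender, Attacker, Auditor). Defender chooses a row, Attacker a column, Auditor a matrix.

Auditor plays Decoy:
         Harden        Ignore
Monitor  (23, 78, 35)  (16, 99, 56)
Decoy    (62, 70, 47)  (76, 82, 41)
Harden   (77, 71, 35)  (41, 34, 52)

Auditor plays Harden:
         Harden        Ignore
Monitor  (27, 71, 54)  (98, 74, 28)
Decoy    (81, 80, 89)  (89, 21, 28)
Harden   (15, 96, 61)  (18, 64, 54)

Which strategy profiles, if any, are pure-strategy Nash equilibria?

(Monitor, Harden, Decoy): Defender can switch to Decoy (23 → 62). Not NE.
(Monitor, Harden, Harden): Defender can switch to Decoy (27 → 81). Not NE.
(Monitor, Ignore, Decoy): Defender can switch to Decoy (16 → 76). Not NE.
(Monitor, Ignore, Harden): Auditor can switch to Decoy (28 → 56). Not NE.
(Decoy, Harden, Decoy): Defender can switch to Harden (62 → 77). Not NE.
(Decoy, Harden, Harden): Defender gets 81, best alternative 27; Attacker gets 80, best alternative 21; Auditor gets 89, best alternative 47. No profitable deviation — NE.
(Decoy, Ignore, Decoy): Defender gets 76, best alternative 41; Attacker gets 82, best alternative 70; Auditor gets 41, best alternative 28. No profitable deviation — NE.
(Decoy, Ignore, Harden): Defender can switch to Monitor (89 → 98). Not NE.
(Harden, Harden, Decoy): Auditor can switch to Harden (35 → 61). Not NE.
(Harden, Harden, Harden): Defender can switch to Monitor (15 → 27). Not NE.
(Harden, Ignore, Decoy): Defender can switch to Decoy (41 → 76). Not NE.
(Harden, Ignore, Harden): Defender can switch to Monitor (18 → 98). Not NE.

The pure Nash equilibria are (Decoy, Harden, Harden) and (Decoy, Ignore, Decoy).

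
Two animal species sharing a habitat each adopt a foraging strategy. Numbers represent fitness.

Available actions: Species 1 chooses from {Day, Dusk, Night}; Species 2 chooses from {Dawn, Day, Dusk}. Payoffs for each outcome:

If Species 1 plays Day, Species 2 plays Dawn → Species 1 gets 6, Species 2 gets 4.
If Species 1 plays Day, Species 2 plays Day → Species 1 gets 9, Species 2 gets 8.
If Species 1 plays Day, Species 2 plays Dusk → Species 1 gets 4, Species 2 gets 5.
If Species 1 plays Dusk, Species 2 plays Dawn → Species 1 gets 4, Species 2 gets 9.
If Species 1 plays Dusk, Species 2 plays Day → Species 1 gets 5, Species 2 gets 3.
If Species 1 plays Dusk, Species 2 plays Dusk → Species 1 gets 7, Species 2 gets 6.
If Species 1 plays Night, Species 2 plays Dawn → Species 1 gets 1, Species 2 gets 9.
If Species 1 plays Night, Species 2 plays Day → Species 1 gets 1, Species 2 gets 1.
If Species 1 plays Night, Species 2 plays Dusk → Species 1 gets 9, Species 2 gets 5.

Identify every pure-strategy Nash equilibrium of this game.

The unique pure-strategy Nash equilibrium is (Day, Day).

Species 1 against Dawn: payoffs 6, 4, 1 → best response Day.
Species 1 against Day: payoffs 9, 5, 1 → best response Day.
Species 1 against Dusk: payoffs 4, 7, 9 → best response Night.
Species 2 against Day: payoffs 4, 8, 5 → best response Day.
Species 2 against Dusk: payoffs 9, 3, 6 → best response Dawn.
Species 2 against Night: payoffs 9, 1, 5 → best response Dawn.
Mutual best responses: (Day, Day).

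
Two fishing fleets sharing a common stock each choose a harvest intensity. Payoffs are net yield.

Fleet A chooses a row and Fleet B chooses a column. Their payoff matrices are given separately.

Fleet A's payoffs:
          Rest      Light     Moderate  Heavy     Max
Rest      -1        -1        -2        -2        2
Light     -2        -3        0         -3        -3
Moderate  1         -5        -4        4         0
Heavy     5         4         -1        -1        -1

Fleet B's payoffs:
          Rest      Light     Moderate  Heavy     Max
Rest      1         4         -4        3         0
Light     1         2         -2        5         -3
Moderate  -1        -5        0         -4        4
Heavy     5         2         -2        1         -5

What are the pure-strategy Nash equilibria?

Pure NE: (Heavy, Rest)

Check each profile: it is a Nash equilibrium iff no player can strictly gain by switching unilaterally.
(Rest, Rest): Fleet A can switch to Moderate (-1 → 1). Not NE.
(Rest, Light): Fleet A can switch to Heavy (-1 → 4). Not NE.
(Rest, Moderate): Fleet A can switch to Light (-2 → 0). Not NE.
(Rest, Heavy): Fleet A can switch to Moderate (-2 → 4). Not NE.
(Rest, Max): Fleet B can switch to Rest (0 → 1). Not NE.
(Light, Rest): Fleet A can switch to Rest (-2 → -1). Not NE.
(Heavy, Rest): Fleet A gets 5, best alternative 1; Fleet B gets 5, best alternative 2. No profitable deviation — NE.
(The remaining 13 profiles each have a profitable deviation by the same check.)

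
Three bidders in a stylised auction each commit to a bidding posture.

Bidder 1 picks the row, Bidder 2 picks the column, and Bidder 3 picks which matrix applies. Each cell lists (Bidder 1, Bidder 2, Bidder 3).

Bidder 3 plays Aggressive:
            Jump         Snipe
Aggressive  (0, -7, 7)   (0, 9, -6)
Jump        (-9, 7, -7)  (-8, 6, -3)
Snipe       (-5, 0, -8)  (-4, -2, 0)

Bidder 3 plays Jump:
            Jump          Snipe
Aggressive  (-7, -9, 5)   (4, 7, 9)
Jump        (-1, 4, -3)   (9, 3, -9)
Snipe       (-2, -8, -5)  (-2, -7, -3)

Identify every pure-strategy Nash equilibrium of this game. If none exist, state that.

Bidder 1 against (Jump, Aggressive): payoffs 0, -9, -5 → best response Aggressive.
Bidder 1 against (Jump, Jump): payoffs -7, -1, -2 → best response Jump.
Bidder 1 against (Snipe, Aggressive): payoffs 0, -8, -4 → best response Aggressive.
Bidder 1 against (Snipe, Jump): payoffs 4, 9, -2 → best response Jump.
Bidder 2 against (Aggressive, Aggressive): payoffs -7, 9 → best response Snipe.
Bidder 2 against (Aggressive, Jump): payoffs -9, 7 → best response Snipe.
Bidder 2 against (Jump, Aggressive): payoffs 7, 6 → best response Jump.
Bidder 2 against (Jump, Jump): payoffs 4, 3 → best response Jump.
Bidder 2 against (Snipe, Aggressive): payoffs 0, -2 → best response Jump.
Bidder 2 against (Snipe, Jump): payoffs -8, -7 → best response Snipe.
Bidder 3 against (Aggressive, Jump): payoffs 7, 5 → best response Aggressive.
Bidder 3 against (Aggressive, Snipe): payoffs -6, 9 → best response Jump.
Bidder 3 against (Jump, Jump): payoffs -7, -3 → best response Jump.
Bidder 3 against (Jump, Snipe): payoffs -3, -9 → best response Aggressive.
Bidder 3 against (Snipe, Jump): payoffs -8, -5 → best response Jump.
Bidder 3 against (Snipe, Snipe): payoffs 0, -3 → best response Aggressive.
Mutual best responses: (Jump, Jump, Jump).

Pure NE: (Jump, Jump, Jump)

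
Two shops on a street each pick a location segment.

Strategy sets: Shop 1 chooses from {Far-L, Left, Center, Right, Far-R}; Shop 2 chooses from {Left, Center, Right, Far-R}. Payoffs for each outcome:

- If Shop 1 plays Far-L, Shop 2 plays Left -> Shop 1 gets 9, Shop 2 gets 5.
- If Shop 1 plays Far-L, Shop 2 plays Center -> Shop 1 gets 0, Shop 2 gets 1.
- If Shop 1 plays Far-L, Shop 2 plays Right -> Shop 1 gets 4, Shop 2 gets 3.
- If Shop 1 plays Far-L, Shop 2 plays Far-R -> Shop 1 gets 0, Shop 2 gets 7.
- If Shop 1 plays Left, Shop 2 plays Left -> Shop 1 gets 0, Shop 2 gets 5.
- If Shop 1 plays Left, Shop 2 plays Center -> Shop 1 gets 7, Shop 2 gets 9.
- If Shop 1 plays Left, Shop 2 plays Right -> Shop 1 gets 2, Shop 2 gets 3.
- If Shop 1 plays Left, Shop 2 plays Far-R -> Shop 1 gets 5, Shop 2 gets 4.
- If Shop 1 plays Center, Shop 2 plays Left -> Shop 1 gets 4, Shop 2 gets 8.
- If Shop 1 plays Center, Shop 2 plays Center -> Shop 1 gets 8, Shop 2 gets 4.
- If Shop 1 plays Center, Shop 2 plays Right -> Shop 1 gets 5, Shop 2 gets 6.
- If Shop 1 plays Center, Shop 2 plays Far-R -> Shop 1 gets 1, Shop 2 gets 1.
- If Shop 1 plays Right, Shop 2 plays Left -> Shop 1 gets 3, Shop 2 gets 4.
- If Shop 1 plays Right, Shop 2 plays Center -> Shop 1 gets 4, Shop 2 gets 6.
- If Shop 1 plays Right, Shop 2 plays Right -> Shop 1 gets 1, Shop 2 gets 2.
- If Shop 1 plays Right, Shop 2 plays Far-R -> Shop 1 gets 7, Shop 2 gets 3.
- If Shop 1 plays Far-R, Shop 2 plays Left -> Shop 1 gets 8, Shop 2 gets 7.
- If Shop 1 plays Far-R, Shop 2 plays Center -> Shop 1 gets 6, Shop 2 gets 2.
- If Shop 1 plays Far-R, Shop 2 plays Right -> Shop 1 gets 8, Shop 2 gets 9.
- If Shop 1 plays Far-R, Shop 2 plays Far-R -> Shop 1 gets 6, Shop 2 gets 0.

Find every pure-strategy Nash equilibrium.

(Far-R, Right)

Shop 1 against Left: payoffs 9, 0, 4, 3, 8 → best response Far-L.
Shop 1 against Center: payoffs 0, 7, 8, 4, 6 → best response Center.
Shop 1 against Right: payoffs 4, 2, 5, 1, 8 → best response Far-R.
Shop 1 against Far-R: payoffs 0, 5, 1, 7, 6 → best response Right.
Shop 2 against Far-L: payoffs 5, 1, 3, 7 → best response Far-R.
Shop 2 against Left: payoffs 5, 9, 3, 4 → best response Center.
Shop 2 against Center: payoffs 8, 4, 6, 1 → best response Left.
Shop 2 against Right: payoffs 4, 6, 2, 3 → best response Center.
Shop 2 against Far-R: payoffs 7, 2, 9, 0 → best response Right.
Mutual best responses: (Far-R, Right).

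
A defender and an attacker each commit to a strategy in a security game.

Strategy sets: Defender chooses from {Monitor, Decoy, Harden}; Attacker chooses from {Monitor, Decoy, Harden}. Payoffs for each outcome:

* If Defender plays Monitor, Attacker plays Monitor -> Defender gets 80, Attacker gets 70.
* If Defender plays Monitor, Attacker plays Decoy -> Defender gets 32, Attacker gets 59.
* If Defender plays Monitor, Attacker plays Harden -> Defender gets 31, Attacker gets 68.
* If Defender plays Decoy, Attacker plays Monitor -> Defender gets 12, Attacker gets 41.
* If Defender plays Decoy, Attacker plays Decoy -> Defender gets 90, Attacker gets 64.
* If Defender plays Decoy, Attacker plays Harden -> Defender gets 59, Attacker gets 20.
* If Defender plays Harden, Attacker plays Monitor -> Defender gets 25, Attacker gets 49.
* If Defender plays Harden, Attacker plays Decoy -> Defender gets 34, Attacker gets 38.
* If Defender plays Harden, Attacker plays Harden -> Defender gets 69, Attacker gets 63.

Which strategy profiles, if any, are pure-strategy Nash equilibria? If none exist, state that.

For each strategy profile, look for a profitable unilateral deviation.
(Monitor, Monitor): Defender gets 80, best alternative 25; Attacker gets 70, best alternative 68. No profitable deviation — NE.
(Monitor, Decoy): Defender can switch to Decoy (32 → 90). Not NE.
(Monitor, Harden): Defender can switch to Decoy (31 → 59). Not NE.
(Decoy, Monitor): Defender can switch to Monitor (12 → 80). Not NE.
(Decoy, Decoy): Defender gets 90, best alternative 34; Attacker gets 64, best alternative 41. No profitable deviation — NE.
(Decoy, Harden): Defender can switch to Harden (59 → 69). Not NE.
(Harden, Monitor): Defender can switch to Monitor (25 → 80). Not NE.
(Harden, Decoy): Defender can switch to Decoy (34 → 90). Not NE.
(Harden, Harden): Defender gets 69, best alternative 59; Attacker gets 63, best alternative 49. No profitable deviation — NE.

Pure-strategy Nash equilibria: (Monitor, Monitor), (Decoy, Decoy), (Harden, Harden)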